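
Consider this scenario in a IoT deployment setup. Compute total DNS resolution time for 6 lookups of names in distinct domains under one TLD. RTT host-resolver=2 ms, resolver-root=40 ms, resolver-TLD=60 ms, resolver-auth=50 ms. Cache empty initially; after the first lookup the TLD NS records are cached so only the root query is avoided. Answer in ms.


Lookup 1 (cold cache): local + root + TLD + auth = 2 + 40 + 60 + 50 = 152 ms
Lookups 2..6 (TLD NS cached -> skip root; new domain -> still ask TLD and auth): local + TLD + auth = 2 + 60 + 50 = 112 ms each
Remaining 5 lookups: 5 * 112 = 560 ms
Total = 152 + 560 = 712 ms

712


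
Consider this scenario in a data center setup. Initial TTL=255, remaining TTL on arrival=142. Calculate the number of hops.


Given: initial TTL = 255, received TTL = 142
Hops = initial TTL - received TTL
Hops = 255 - 142 = 113

113


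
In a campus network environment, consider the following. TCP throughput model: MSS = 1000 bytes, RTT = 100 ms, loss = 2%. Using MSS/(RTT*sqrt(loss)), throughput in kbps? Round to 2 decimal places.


Given: MSS = 1000 bytes, RTT = 100 ms, loss = 2%
RTT in seconds = 100 / 1000 = 0.1
Loss rate = 2% = 0.02
sqrt(loss) = sqrt(0.02) = 0.141421356237
Throughput (bytes/s) = 1000 / (0.1 * 0.141421356237) = 70710.6781
Throughput (kbps) = 70710.6781 * 8 / 1000 = 565.685425 -> 565.69 kbps (2 dp)

565.69


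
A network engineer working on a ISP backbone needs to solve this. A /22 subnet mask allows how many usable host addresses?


Given: subnet mask /22
Host bits = 32 - 22 = 10
Total addresses = 2^10 = 1024
Usable hosts = 1024 - 2 (network + broadcast) = 1022

1022


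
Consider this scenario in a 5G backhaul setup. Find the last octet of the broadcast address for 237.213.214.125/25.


Given: IP = 237.213.214.125, prefix = /25
Host bits = 32 - 25 = 7
Network last octet = 125 AND mask = 0
Host part size = 2^7 - 1 = 127
Broadcast last octet = 0 OR 127 = 127

127


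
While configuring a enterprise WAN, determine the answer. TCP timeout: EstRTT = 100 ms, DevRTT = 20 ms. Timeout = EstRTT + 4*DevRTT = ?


Given: EstRTT = 100 ms, DevRTT = 20 ms
Timeout = EstRTT + 4 * DevRTT
4 * DevRTT = 4 * 20 = 80
Timeout = 100 + 80 = 180 ms

180


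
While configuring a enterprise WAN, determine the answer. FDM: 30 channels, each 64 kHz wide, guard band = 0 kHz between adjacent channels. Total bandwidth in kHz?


Given: 30 channels, 64 kHz each, guard = 0 kHz
Channel bandwidth = 30 * 64 = 1920 kHz
Guard bands = 29 gaps * 0 kHz = 0 kHz
Total = 1920 + 0 = 1920 kHz

1920


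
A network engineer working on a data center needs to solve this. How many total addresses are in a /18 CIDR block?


Given: CIDR prefix /18
Host bits = 32 - 18 = 14
Total addresses = 2^14 = 16384

16384


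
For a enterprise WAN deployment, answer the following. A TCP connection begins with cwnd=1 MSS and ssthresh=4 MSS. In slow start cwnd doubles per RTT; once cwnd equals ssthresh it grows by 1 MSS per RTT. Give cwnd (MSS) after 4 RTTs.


RTT 0: cwnd = 1 MSS (initial)
RTT 1: cwnd = 2 MSS (slow start, doubled)
RTT 2: cwnd = 4 MSS (slow start, doubled)
RTT 3: cwnd = 5 MSS (congestion avoidance, +1)
RTT 4: cwnd = 6 MSS (congestion avoidance, +1)

6


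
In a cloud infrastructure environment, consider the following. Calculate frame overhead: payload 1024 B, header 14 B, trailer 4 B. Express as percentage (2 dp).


Given: payload = 1024 B, header = 14 B, trailer = 4 B
Overhead bytes = header + trailer = 14 + 4 = 18
Total frame = payload + overhead = 1024 + 18 = 1042
Overhead % = 18 / 1042 * 100 = 1.7274% -> 1.73% (2 dp)

1.73


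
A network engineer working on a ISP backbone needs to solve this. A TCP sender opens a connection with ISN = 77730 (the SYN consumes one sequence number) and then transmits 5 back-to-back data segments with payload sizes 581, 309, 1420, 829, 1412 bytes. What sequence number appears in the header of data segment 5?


The SYN occupies sequence number ISN = 77730, so the first data byte is ISN + 1 = 77731.
SEQ of data segment i = (ISN + 1) + sum of payload sizes of segments 1..i-1.
Segment 1: SEQ = 77731, payload = 581 bytes
Segment 2: SEQ = 78312, payload = 309 bytes
Segment 3: SEQ = 78621, payload = 1420 bytes
Segment 4: SEQ = 80041, payload = 829 bytes
Segment 5: SEQ = 80870, payload = 1412 bytes
SEQ of segment 5 = 77731 + 581 + 309 + 1420 + 829 = 80870

80870


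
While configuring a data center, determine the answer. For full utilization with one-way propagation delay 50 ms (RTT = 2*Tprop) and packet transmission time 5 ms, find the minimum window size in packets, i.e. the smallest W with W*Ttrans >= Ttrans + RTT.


Given: Ttrans = 5 ms, RTT = 100 ms (= 2 * Tprop, Tprop = 50 ms)
Time until first ACK returns = Ttrans + RTT = 5 + 100 = 105 ms
Need W * Ttrans >= Ttrans + RTT  ->  W >= (Ttrans + RTT) / Ttrans
(Ttrans + RTT) / Ttrans = 105 / 5 = 21
W_min = ceil(21) = 21

21


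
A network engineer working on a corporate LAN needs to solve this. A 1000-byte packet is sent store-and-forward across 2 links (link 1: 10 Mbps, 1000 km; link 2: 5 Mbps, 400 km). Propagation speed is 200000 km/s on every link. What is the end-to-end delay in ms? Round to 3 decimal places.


Packet = 1000 bytes = 8000 bits. Store-and-forward: sum (t_trans + t_prop) per link.
Link 1: t_trans = 8000/(10*10^6) s = 0.8000 ms; t_prop = 1000/200000 s = 5.0000 ms; subtotal = 5.8000 ms
Link 2: t_trans = 8000/(5*10^6) s = 1.6000 ms; t_prop = 400/200000 s = 2.0000 ms; subtotal = 3.6000 ms
End-to-end = 5.8000 + 3.6000 = 9.4000 ms -> 9.400 ms (3 dp)

9.400


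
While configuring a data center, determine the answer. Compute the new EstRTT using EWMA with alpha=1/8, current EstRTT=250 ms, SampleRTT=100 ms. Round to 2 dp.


Given: EstRTT = 250 ms, SampleRTT = 100 ms, alpha = 1/8
New EstRTT = (1 - alpha) * EstRTT + alpha * SampleRTT
(7/8) * 250 = 218.75
(1/8) * 100 = 12.5
New EstRTT = 218.75 + 12.5 = 231.25 ms -> 231.25 ms (2 dp)

231.25


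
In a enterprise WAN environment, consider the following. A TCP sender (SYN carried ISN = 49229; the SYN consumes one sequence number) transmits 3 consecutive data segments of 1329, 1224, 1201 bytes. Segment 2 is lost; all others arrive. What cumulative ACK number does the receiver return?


SYN uses sequence number 49229; first data byte = ISN + 1 = 49230.
Segment 1: SEQ = 49230, len = 1329 B, covers [49230, 50558]
Segment 2: SEQ = 50559, len = 1224 B, covers [50559, 51782] [LOST]
Segment 3: SEQ = 51783, len = 1201 B, covers [51783, 52983]
In-order data received: bytes [49230, 50558] (segments 1..1).
Segment 2 missing -> gap begins at byte 50559; later segments buffered out of order.
Cumulative ACK = next expected in-order byte = 49230 + 1329 = 50559

50559


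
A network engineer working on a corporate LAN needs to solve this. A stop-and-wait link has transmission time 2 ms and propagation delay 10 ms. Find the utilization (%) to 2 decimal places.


Given: Ttrans = 2 ms, Tprop = 10 ms
RTT = 2 * Tprop = 2 * 10 = 20 ms
U = Ttrans / (Ttrans + RTT)
U = 2 / (2 + 20)
U = 2 / 22 = 0.090909
U% = 9.09%

9.09


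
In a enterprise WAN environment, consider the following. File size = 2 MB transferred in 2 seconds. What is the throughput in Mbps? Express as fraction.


Given: file = 2 MB, time = 2 s
File in Mb = 2 * 8 = 16 Mb
Throughput = 16 / 2 Mbps
Throughput = 8 Mbps

8


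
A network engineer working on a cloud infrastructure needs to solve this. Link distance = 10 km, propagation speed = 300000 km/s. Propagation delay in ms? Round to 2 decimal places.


Given: distance = 10 km, speed = 300000 km/s
Delay = distance / speed = 10 / 300000 seconds
Delay in ms = 10 * 1000 / 300000
Delay = 0.0333 ms
Rounded to 2 dp = 0.03 ms

0.03


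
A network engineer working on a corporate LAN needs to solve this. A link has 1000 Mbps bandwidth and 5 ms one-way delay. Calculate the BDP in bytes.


Given: bandwidth = 1000 Mbps, delay = 5 ms
BDP in bits = 1000 * 10^6 * 5 / 1000
BDP in bits = 5000000
BDP in bytes = 5000000 / 8 = 625000

625000


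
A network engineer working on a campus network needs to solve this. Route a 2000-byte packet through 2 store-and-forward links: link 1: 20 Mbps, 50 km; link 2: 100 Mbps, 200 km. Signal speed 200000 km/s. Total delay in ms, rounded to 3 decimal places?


Packet = 2000 bytes = 16000 bits. Store-and-forward: sum (t_trans + t_prop) per link.
Link 1: t_trans = 16000/(20*10^6) s = 0.8000 ms; t_prop = 50/200000 s = 0.2500 ms; subtotal = 1.0500 ms
Link 2: t_trans = 16000/(100*10^6) s = 0.1600 ms; t_prop = 200/200000 s = 1.0000 ms; subtotal = 1.1600 ms
End-to-end = 1.0500 + 1.1600 = 2.2100 ms -> 2.210 ms (3 dp)

2.210


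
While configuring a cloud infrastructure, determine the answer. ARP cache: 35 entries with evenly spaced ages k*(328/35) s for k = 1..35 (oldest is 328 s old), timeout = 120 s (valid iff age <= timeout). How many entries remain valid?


Ages are k * 328/35 s for k = 1..35 (spacing = 9.3714 s).
Entry k is valid iff k * 328/35 <= 120 iff k <= 35 * 120 / 328 = 12.8049
n_valid = floor(12.8049) = 12
(n_stale = 35 - 12 = 23)

12


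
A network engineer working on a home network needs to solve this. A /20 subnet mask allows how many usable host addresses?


Given: subnet mask /20
Host bits = 32 - 20 = 12
Total addresses = 2^12 = 4096
Usable hosts = 4096 - 2 (network + broadcast) = 4094

4094


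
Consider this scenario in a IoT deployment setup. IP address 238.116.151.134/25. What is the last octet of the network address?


Given: IP = 238.116.151.134, prefix = /25
Subnet mask = 255.255.255.128
Last octet of IP: 134
Last octet of mask: 128
Network last octet = 134 AND 128 = 128

128


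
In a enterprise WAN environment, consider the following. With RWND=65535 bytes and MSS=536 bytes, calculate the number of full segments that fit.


Given: RWND = 65535 bytes, MSS = 536 bytes
Full segments = floor(RWND / MSS)
Full segments = floor(65535 / 536)
Full segments = floor(122.2668) = 122

122


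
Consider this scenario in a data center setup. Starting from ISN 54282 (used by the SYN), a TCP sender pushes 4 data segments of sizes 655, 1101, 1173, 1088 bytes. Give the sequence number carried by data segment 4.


The SYN occupies sequence number ISN = 54282, so the first data byte is ISN + 1 = 54283.
SEQ of data segment i = (ISN + 1) + sum of payload sizes of segments 1..i-1.
Segment 1: SEQ = 54283, payload = 655 bytes
Segment 2: SEQ = 54938, payload = 1101 bytes
Segment 3: SEQ = 56039, payload = 1173 bytes
Segment 4: SEQ = 57212, payload = 1088 bytes
SEQ of segment 4 = 54283 + 655 + 1101 + 1173 = 57212

57212


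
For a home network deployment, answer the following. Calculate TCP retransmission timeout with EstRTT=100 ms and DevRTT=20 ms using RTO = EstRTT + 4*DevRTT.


Given: EstRTT = 100 ms, DevRTT = 20 ms
Timeout = EstRTT + 4 * DevRTT
4 * DevRTT = 4 * 20 = 80
Timeout = 100 + 80 = 180 ms

180


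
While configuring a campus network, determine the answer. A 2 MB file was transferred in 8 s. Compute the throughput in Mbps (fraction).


Given: file = 2 MB, time = 8 s
File in Mb = 2 * 8 = 16 Mb
Throughput = 16 / 8 Mbps
Throughput = 2 Mbps

2


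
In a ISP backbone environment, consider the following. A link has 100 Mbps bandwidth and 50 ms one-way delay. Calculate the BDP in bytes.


Given: bandwidth = 100 Mbps, delay = 50 ms
BDP in bits = 100 * 10^6 * 50 / 1000
BDP in bits = 5000000
BDP in bytes = 5000000 / 8 = 625000

625000


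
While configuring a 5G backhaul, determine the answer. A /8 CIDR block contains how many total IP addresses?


Given: CIDR prefix /8
Host bits = 32 - 8 = 24
Total addresses = 2^24 = 16777216

16777216


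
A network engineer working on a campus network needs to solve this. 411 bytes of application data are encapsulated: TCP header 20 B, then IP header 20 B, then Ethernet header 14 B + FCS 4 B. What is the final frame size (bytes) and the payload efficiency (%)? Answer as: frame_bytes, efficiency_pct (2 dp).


TCP segment = 411 + 20 = 431 B
IP packet = 431 + 20 = 451 B
Ethernet frame = 451 + 14 + 4 = 469 B
Efficiency = app / frame = 411 / 469 = 0.876333 = 87.6333% -> 87.63% (2 dp)

469, 87.63


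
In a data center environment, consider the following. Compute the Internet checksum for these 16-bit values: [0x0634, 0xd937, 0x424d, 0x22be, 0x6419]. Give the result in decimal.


Given words: [0x0634, 0xd937, 0x424d, 0x22be, 0x6419]
Step 1: Sum all words
Raw sum = 1588 + 55607 + 16973 + 8894 + 25625 = 108687
Step 2: Fold carry: (43151 + 1) = 43152
One's complement = ~43152 & 0xFFFF = 22383

22383


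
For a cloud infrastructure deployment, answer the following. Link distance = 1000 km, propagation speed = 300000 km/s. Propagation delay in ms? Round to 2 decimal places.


Given: distance = 1000 km, speed = 300000 km/s
Delay = distance / speed = 1000 / 300000 seconds
Delay in ms = 1000 * 1000 / 300000
Delay = 3.3333 ms
Rounded to 2 dp = 3.33 ms

3.33


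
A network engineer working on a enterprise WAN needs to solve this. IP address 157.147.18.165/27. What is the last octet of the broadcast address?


Given: IP = 157.147.18.165, prefix = /27
Host bits = 32 - 27 = 5
Network last octet = 165 AND mask = 160
Host part size = 2^5 - 1 = 31
Broadcast last octet = 160 OR 31 = 191

191


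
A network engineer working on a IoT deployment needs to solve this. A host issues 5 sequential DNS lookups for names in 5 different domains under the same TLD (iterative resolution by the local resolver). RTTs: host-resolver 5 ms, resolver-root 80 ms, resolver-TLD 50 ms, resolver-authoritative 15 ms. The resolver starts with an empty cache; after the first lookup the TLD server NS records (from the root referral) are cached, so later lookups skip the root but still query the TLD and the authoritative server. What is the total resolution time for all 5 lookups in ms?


Lookup 1 (cold cache): local + root + TLD + auth = 5 + 80 + 50 + 15 = 150 ms
Lookups 2..5 (TLD NS cached -> skip root; new domain -> still ask TLD and auth): local + TLD + auth = 5 + 50 + 15 = 70 ms each
Remaining 4 lookups: 4 * 70 = 280 ms
Total = 150 + 280 = 430 ms

430


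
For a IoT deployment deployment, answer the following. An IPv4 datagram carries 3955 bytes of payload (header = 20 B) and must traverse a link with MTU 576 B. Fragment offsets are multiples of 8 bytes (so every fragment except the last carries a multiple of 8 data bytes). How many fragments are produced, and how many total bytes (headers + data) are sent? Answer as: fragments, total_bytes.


Max data per non-final fragment = floor((MTU - header)/8)*8 = floor((576 - 20)/8)*8 = floor(556/8)*8 = 552 B
Final fragment needs no 8-byte alignment: it can carry up to MTU - header = 556 B
Non-final fragments needed = ceil((payload - 556) / 552) = ceil(3399/552) = ceil(6.1576) = 7
Number of fragments = 7 + 1 = 8
Fragment sizes (data): 7 * 552 B + 91 B (last, 91 <= 556 OK)
Total bytes sent = payload + n_frags * header = 3955 + 8*20 = 3955 + 160 = 4115 B

8, 4115


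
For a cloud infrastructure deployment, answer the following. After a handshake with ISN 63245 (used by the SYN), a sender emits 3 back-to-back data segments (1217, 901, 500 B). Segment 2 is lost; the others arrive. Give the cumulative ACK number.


SYN uses sequence number 63245; first data byte = ISN + 1 = 63246.
Segment 1: SEQ = 63246, len = 1217 B, covers [63246, 64462]
Segment 2: SEQ = 64463, len = 901 B, covers [64463, 65363] [LOST]
Segment 3: SEQ = 65364, len = 500 B, covers [65364, 65863]
In-order data received: bytes [63246, 64462] (segments 1..1).
Segment 2 missing -> gap begins at byte 64463; later segments buffered out of order.
Cumulative ACK = next expected in-order byte = 63246 + 1217 = 64463

64463


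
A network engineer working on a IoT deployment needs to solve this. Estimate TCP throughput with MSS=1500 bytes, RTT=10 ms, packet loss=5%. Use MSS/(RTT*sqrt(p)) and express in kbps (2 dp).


Given: MSS = 1500 bytes, RTT = 10 ms, loss = 5%
RTT in seconds = 10 / 1000 = 0.01
Loss rate = 5% = 0.05
sqrt(loss) = sqrt(0.05) = 0.223606797750
Throughput (bytes/s) = 1500 / (0.01 * 0.223606797750) = 670820.3932
Throughput (kbps) = 670820.3932 * 8 / 1000 = 5366.563146 -> 5366.56 kbps (2 dp)

5366.56


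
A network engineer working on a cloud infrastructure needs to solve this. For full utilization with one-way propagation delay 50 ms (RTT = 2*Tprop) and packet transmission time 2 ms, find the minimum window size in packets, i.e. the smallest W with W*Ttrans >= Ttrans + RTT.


Given: Ttrans = 2 ms, RTT = 100 ms (= 2 * Tprop, Tprop = 50 ms)
Time until first ACK returns = Ttrans + RTT = 2 + 100 = 102 ms
Need W * Ttrans >= Ttrans + RTT  ->  W >= (Ttrans + RTT) / Ttrans
(Ttrans + RTT) / Ttrans = 102 / 2 = 51
W_min = ceil(51) = 51

51


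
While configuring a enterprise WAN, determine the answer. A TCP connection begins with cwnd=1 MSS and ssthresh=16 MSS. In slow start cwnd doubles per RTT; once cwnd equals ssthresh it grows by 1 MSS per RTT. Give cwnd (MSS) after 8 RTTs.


RTT 0: cwnd = 1 MSS (initial)
RTT 1: cwnd = 2 MSS (slow start, doubled)
RTT 2: cwnd = 4 MSS (slow start, doubled)
RTT 3: cwnd = 8 MSS (slow start, doubled)
RTT 4: cwnd = 16 MSS (slow start, doubled)
RTT 5: cwnd = 17 MSS (congestion avoidance, +1)
RTT 6: cwnd = 18 MSS (congestion avoidance, +1)
RTT 7: cwnd = 19 MSS (congestion avoidance, +1)
RTT 8: cwnd = 20 MSS (congestion avoidance, +1)

20


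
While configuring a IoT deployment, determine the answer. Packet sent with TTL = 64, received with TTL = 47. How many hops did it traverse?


Given: initial TTL = 64, received TTL = 47
Hops = initial TTL - received TTL
Hops = 64 - 47 = 17

17


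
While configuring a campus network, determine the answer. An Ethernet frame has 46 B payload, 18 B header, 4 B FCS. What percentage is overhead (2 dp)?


Given: payload = 46 B, header = 18 B, trailer = 4 B
Overhead bytes = header + trailer = 18 + 4 = 22
Total frame = payload + overhead = 46 + 22 = 68
Overhead % = 22 / 68 * 100 = 32.3529% -> 32.35% (2 dp)

32.35


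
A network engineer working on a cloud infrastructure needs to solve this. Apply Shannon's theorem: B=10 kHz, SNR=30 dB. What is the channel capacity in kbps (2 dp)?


Given: B = 10 kHz, SNR = 30 dB
SNR linear = 10^(30/10) = 1000
1 + SNR = 1001
log2(1001) = 9.9672262588
C = 10 * 1000 * 9.9672262588 = 99672.2626 bps
C = 99.672263 kbps -> 99.67 kbps (2 dp)

99.67


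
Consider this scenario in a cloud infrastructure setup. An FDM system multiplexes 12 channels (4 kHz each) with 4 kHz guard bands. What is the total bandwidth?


Given: 12 channels, 4 kHz each, guard = 4 kHz
Channel bandwidth = 12 * 4 = 48 kHz
Guard bands = 11 gaps * 4 kHz = 44 kHz
Total = 48 + 44 = 92 kHz

92


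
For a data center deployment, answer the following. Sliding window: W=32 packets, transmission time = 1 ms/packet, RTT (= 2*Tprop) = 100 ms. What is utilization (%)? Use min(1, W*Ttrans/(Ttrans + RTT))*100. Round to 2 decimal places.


Given: W = 32, Ttrans = 1 ms, RTT = 100 ms (= 2 * Tprop, Tprop = 50 ms)
Cycle time = Ttrans + RTT = 1 + 100 = 101 ms (first packet sent until its ACK returns)
W * Ttrans = 32 * 1 = 32 ms of sending per cycle
W * Ttrans / (Ttrans + RTT) = 32 / 101 = 0.316832
U = min(1, 0.316832) = 0.316832
U% = 31.68%

31.68


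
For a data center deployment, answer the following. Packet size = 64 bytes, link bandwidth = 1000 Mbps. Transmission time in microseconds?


Given: packet = 64 bytes, bandwidth = 1000 Mbps
Packet in bits = 64 * 8 = 512 bits
Bandwidth = 1000 * 10^6 = 1000000000 bps
Time = 512 / 1000000000 seconds
Time in us = 512 * 10^6 / 1000000000 = 0.512

0.512


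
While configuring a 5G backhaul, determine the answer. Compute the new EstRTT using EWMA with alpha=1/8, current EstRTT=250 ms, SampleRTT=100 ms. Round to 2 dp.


Given: EstRTT = 250 ms, SampleRTT = 100 ms, alpha = 1/8
New EstRTT = (1 - alpha) * EstRTT + alpha * SampleRTT
(7/8) * 250 = 218.75
(1/8) * 100 = 12.5
New EstRTT = 218.75 + 12.5 = 231.25 ms -> 231.25 ms (2 dp)

231.25


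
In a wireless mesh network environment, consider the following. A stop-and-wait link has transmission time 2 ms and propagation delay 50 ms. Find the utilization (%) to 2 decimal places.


Given: Ttrans = 2 ms, Tprop = 50 ms
RTT = 2 * Tprop = 2 * 50 = 100 ms
U = Ttrans / (Ttrans + RTT)
U = 2 / (2 + 100)
U = 2 / 102 = 0.019608
U% = 1.96%

1.96


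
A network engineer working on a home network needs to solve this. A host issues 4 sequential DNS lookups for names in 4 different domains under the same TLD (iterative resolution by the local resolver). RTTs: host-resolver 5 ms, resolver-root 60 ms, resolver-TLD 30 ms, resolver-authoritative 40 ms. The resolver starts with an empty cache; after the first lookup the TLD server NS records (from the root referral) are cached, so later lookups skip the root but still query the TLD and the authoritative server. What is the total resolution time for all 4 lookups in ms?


Lookup 1 (cold cache): local + root + TLD + auth = 5 + 60 + 30 + 40 = 135 ms
Lookups 2..4 (TLD NS cached -> skip root; new domain -> still ask TLD and auth): local + TLD + auth = 5 + 30 + 40 = 75 ms each
Remaining 3 lookups: 3 * 75 = 225 ms
Total = 135 + 225 = 360 ms

360


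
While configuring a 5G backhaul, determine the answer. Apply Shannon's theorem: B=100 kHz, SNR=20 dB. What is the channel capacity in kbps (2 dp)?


Given: B = 100 kHz, SNR = 20 dB
SNR linear = 10^(20/10) = 100
1 + SNR = 101
log2(101) = 6.6582114828
C = 100 * 1000 * 6.6582114828 = 665821.1483 bps
C = 665.821148 kbps -> 665.82 kbps (2 dp)

665.82


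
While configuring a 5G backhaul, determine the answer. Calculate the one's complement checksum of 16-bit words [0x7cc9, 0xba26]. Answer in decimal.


Given words: [0x7cc9, 0xba26]
Step 1: Sum all words
Raw sum = 31945 + 47654 = 79599
Step 2: Fold carry: (14063 + 1) = 14064
One's complement = ~14064 & 0xFFFF = 51471

51471


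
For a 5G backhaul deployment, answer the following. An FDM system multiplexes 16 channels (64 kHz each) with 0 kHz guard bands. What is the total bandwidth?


Given: 16 channels, 64 kHz each, guard = 0 kHz
Channel bandwidth = 16 * 64 = 1024 kHz
Guard bands = 15 gaps * 0 kHz = 0 kHz
Total = 1024 + 0 = 1024 kHz

1024


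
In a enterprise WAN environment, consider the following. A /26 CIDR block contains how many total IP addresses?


Given: CIDR prefix /26
Host bits = 32 - 26 = 6
Total addresses = 2^6 = 64

64


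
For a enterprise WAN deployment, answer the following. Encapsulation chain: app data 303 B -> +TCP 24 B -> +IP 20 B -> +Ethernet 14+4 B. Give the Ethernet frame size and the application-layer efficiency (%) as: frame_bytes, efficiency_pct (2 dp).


TCP segment = 303 + 24 = 327 B
IP packet = 327 + 20 = 347 B
Ethernet frame = 347 + 14 + 4 = 365 B
Efficiency = app / frame = 303 / 365 = 0.830137 = 83.0137% -> 83.01% (2 dp)

365, 83.01


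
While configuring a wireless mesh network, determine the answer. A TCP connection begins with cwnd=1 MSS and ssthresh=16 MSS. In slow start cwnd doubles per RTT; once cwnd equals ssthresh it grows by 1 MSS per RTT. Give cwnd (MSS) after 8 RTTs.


RTT 0: cwnd = 1 MSS (initial)
RTT 1: cwnd = 2 MSS (slow start, doubled)
RTT 2: cwnd = 4 MSS (slow start, doubled)
RTT 3: cwnd = 8 MSS (slow start, doubled)
RTT 4: cwnd = 16 MSS (slow start, doubled)
RTT 5: cwnd = 17 MSS (congestion avoidance, +1)
RTT 6: cwnd = 18 MSS (congestion avoidance, +1)
RTT 7: cwnd = 19 MSS (congestion avoidance, +1)
RTT 8: cwnd = 20 MSS (congestion avoidance, +1)

20


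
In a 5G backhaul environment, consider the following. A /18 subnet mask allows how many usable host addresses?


Given: subnet mask /18
Host bits = 32 - 18 = 14
Total addresses = 2^14 = 16384
Usable hosts = 16384 - 2 (network + broadcast) = 16382

16382


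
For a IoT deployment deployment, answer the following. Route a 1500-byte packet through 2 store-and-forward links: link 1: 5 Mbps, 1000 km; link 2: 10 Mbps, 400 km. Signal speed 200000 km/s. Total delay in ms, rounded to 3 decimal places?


Packet = 1500 bytes = 12000 bits. Store-and-forward: sum (t_trans + t_prop) per link.
Link 1: t_trans = 12000/(5*10^6) s = 2.4000 ms; t_prop = 1000/200000 s = 5.0000 ms; subtotal = 7.4000 ms
Link 2: t_trans = 12000/(10*10^6) s = 1.2000 ms; t_prop = 400/200000 s = 2.0000 ms; subtotal = 3.2000 ms
End-to-end = 7.4000 + 3.2000 = 10.6000 ms -> 10.600 ms (3 dp)

10.600


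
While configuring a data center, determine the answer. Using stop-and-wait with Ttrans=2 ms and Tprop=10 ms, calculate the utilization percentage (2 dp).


Given: Ttrans = 2 ms, Tprop = 10 ms
RTT = 2 * Tprop = 2 * 10 = 20 ms
U = Ttrans / (Ttrans + RTT)
U = 2 / (2 + 20)
U = 2 / 22 = 0.090909
U% = 9.09%

9.09


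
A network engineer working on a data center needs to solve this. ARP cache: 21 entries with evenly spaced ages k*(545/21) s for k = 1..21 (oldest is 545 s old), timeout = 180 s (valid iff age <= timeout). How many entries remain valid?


Ages are k * 545/21 s for k = 1..21 (spacing = 25.9524 s).
Entry k is valid iff k * 545/21 <= 180 iff k <= 21 * 180 / 545 = 6.9358
n_valid = floor(6.9358) = 6
(n_stale = 21 - 6 = 15)

6


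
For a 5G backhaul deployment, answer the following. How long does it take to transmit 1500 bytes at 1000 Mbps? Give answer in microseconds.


Given: packet = 1500 bytes, bandwidth = 1000 Mbps
Packet in bits = 1500 * 8 = 12000 bits
Bandwidth = 1000 * 10^6 = 1000000000 bps
Time = 12000 / 1000000000 seconds
Time in us = 12000 * 10^6 / 1000000000 = 12

12


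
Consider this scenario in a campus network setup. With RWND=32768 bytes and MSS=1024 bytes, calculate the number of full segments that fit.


Given: RWND = 32768 bytes, MSS = 1024 bytes
Full segments = floor(RWND / MSS)
Full segments = floor(32768 / 1024)
Full segments = floor(32.0) = 32

32


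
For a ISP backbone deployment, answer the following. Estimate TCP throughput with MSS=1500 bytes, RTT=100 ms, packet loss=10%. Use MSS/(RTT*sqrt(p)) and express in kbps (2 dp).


Given: MSS = 1500 bytes, RTT = 100 ms, loss = 10%
RTT in seconds = 100 / 1000 = 0.1
Loss rate = 10% = 0.1
sqrt(loss) = sqrt(0.1) = 0.316227766017
Throughput (bytes/s) = 1500 / (0.1 * 0.316227766017) = 47434.1649
Throughput (kbps) = 47434.1649 * 8 / 1000 = 379.473319 -> 379.47 kbps (2 dp)

379.47


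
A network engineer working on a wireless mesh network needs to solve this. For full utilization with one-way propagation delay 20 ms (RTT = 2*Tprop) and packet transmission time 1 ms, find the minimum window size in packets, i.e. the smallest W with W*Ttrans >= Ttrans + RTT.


Given: Ttrans = 1 ms, RTT = 40 ms (= 2 * Tprop, Tprop = 20 ms)
Time until first ACK returns = Ttrans + RTT = 1 + 40 = 41 ms
Need W * Ttrans >= Ttrans + RTT  ->  W >= (Ttrans + RTT) / Ttrans
(Ttrans + RTT) / Ttrans = 41 / 1 = 41
W_min = ceil(41) = 41

41


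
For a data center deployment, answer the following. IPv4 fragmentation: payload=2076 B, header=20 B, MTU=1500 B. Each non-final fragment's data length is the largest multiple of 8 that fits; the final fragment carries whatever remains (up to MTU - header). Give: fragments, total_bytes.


Max data per non-final fragment = floor((MTU - header)/8)*8 = floor((1500 - 20)/8)*8 = floor(1480/8)*8 = 1480 B
Final fragment needs no 8-byte alignment: it can carry up to MTU - header = 1480 B
Non-final fragments needed = ceil((payload - 1480) / 1480) = ceil(596/1480) = ceil(0.4027) = 1
Number of fragments = 1 + 1 = 2
Fragment sizes (data): 1 * 1480 B + 596 B (last, 596 <= 1480 OK)
Total bytes sent = payload + n_frags * header = 2076 + 2*20 = 2076 + 40 = 2116 B

2, 2116


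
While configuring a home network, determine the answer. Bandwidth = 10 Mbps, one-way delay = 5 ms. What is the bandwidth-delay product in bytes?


Given: bandwidth = 10 Mbps, delay = 5 ms
BDP in bits = 10 * 10^6 * 5 / 1000
BDP in bits = 50000
BDP in bytes = 50000 / 8 = 6250

6250


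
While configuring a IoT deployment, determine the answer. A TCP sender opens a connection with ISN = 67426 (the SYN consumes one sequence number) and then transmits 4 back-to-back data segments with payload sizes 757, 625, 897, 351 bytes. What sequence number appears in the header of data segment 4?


The SYN occupies sequence number ISN = 67426, so the first data byte is ISN + 1 = 67427.
SEQ of data segment i = (ISN + 1) + sum of payload sizes of segments 1..i-1.
Segment 1: SEQ = 67427, payload = 757 bytes
Segment 2: SEQ = 68184, payload = 625 bytes
Segment 3: SEQ = 68809, payload = 897 bytes
Segment 4: SEQ = 69706, payload = 351 bytes
SEQ of segment 4 = 67427 + 757 + 625 + 897 = 69706

69706


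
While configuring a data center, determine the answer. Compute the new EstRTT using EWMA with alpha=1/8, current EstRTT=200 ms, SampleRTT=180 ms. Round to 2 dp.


Given: EstRTT = 200 ms, SampleRTT = 180 ms, alpha = 1/8
New EstRTT = (1 - alpha) * EstRTT + alpha * SampleRTT
(7/8) * 200 = 175
(1/8) * 180 = 22.5
New EstRTT = 175 + 22.5 = 197.5 ms -> 197.50 ms (2 dp)

197.50


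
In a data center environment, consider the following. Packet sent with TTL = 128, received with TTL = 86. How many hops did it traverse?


Given: initial TTL = 128, received TTL = 86
Hops = initial TTL - received TTL
Hops = 128 - 86 = 42

42


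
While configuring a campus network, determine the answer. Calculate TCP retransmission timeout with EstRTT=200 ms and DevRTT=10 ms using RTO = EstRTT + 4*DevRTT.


Given: EstRTT = 200 ms, DevRTT = 10 ms
Timeout = EstRTT + 4 * DevRTT
4 * DevRTT = 4 * 10 = 40
Timeout = 200 + 40 = 240 ms

240


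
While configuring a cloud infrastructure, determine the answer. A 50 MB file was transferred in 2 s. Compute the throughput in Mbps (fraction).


Given: file = 50 MB, time = 2 s
File in Mb = 50 * 8 = 400 Mb
Throughput = 400 / 2 Mbps
Throughput = 200 Mbps

200


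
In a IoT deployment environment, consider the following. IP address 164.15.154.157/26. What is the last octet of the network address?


Given: IP = 164.15.154.157, prefix = /26
Subnet mask = 255.255.255.192
Last octet of IP: 157
Last octet of mask: 192
Network last octet = 157 AND 192 = 128

128


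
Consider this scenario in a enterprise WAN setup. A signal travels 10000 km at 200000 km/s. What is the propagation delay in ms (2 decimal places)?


Given: distance = 10000 km, speed = 200000 km/s
Delay = distance / speed = 10000 / 200000 seconds
Delay in ms = 10000 * 1000 / 200000
Delay = 50.0000 ms
Rounded to 2 dp = 50.00 ms

50.00


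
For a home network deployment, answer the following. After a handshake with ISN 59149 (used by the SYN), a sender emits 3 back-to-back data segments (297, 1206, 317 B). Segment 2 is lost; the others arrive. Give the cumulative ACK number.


SYN uses sequence number 59149; first data byte = ISN + 1 = 59150.
Segment 1: SEQ = 59150, len = 297 B, covers [59150, 59446]
Segment 2: SEQ = 59447, len = 1206 B, covers [59447, 60652] [LOST]
Segment 3: SEQ = 60653, len = 317 B, covers [60653, 60969]
In-order data received: bytes [59150, 59446] (segments 1..1).
Segment 2 missing -> gap begins at byte 59447; later segments buffered out of order.
Cumulative ACK = next expected in-order byte = 59150 + 297 = 59447

59447


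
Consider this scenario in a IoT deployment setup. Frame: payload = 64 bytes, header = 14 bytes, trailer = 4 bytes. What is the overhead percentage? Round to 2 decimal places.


Given: payload = 64 B, header = 14 B, trailer = 4 B
Overhead bytes = header + trailer = 14 + 4 = 18
Total frame = payload + overhead = 64 + 18 = 82
Overhead % = 18 / 82 * 100 = 21.9512% -> 21.95% (2 dp)

21.95


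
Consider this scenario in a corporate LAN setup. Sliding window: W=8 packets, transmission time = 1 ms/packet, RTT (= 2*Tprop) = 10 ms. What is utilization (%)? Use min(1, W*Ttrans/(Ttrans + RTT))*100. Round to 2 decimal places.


Given: W = 8, Ttrans = 1 ms, RTT = 10 ms (= 2 * Tprop, Tprop = 5 ms)
Cycle time = Ttrans + RTT = 1 + 10 = 11 ms (first packet sent until its ACK returns)
W * Ttrans = 8 * 1 = 8 ms of sending per cycle
W * Ttrans / (Ttrans + RTT) = 8 / 11 = 0.727273
U = min(1, 0.727273) = 0.727273
U% = 72.73%

72.73


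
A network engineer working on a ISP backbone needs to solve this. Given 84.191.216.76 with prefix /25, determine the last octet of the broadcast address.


Given: IP = 84.191.216.76, prefix = /25
Host bits = 32 - 25 = 7
Network last octet = 76 AND mask = 0
Host part size = 2^7 - 1 = 127
Broadcast last octet = 0 OR 127 = 127

127


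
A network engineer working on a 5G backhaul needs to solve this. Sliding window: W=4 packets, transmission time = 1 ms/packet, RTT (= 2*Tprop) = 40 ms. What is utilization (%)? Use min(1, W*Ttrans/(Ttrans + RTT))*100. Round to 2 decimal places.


Given: W = 4, Ttrans = 1 ms, RTT = 40 ms (= 2 * Tprop, Tprop = 20 ms)
Cycle time = Ttrans + RTT = 1 + 40 = 41 ms (first packet sent until its ACK returns)
W * Ttrans = 4 * 1 = 4 ms of sending per cycle
W * Ttrans / (Ttrans + RTT) = 4 / 41 = 0.097561
U = min(1, 0.097561) = 0.097561
U% = 9.76%

9.76


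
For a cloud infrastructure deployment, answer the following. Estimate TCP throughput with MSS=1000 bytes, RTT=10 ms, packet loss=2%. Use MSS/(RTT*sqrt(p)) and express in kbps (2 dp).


Given: MSS = 1000 bytes, RTT = 10 ms, loss = 2%
RTT in seconds = 10 / 1000 = 0.01
Loss rate = 2% = 0.02
sqrt(loss) = sqrt(0.02) = 0.141421356237
Throughput (bytes/s) = 1000 / (0.01 * 0.141421356237) = 707106.7812
Throughput (kbps) = 707106.7812 * 8 / 1000 = 5656.854249 -> 5656.85 kbps (2 dp)

5656.85


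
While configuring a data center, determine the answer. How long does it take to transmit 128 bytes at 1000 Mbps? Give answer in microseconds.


Given: packet = 128 bytes, bandwidth = 1000 Mbps
Packet in bits = 128 * 8 = 1024 bits
Bandwidth = 1000 * 10^6 = 1000000000 bps
Time = 1024 / 1000000000 seconds
Time in us = 1024 * 10^6 / 1000000000 = 1.024

1.024


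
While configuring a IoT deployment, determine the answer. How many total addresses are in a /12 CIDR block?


Given: CIDR prefix /12
Host bits = 32 - 12 = 20
Total addresses = 2^20 = 1048576

1048576


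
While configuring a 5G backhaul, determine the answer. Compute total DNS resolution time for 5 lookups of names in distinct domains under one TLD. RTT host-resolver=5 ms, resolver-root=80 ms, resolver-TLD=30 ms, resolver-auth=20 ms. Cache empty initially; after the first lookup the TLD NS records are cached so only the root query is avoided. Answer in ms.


Lookup 1 (cold cache): local + root + TLD + auth = 5 + 80 + 30 + 20 = 135 ms
Lookups 2..5 (TLD NS cached -> skip root; new domain -> still ask TLD and auth): local + TLD + auth = 5 + 30 + 20 = 55 ms each
Remaining 4 lookups: 4 * 55 = 220 ms
Total = 135 + 220 = 355 ms

355


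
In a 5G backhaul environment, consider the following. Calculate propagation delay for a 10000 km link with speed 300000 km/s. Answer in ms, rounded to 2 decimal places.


Given: distance = 10000 km, speed = 300000 km/s
Delay = distance / speed = 10000 / 300000 seconds
Delay in ms = 10000 * 1000 / 300000
Delay = 33.3333 ms
Rounded to 2 dp = 33.33 ms

33.33


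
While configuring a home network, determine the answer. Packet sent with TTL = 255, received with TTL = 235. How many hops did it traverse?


Given: initial TTL = 255, received TTL = 235
Hops = initial TTL - received TTL
Hops = 255 - 235 = 20

20


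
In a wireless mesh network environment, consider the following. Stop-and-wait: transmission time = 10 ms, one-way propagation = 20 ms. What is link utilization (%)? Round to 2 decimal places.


Given: Ttrans = 10 ms, Tprop = 20 ms
RTT = 2 * Tprop = 2 * 20 = 40 ms
U = Ttrans / (Ttrans + RTT)
U = 10 / (10 + 40)
U = 10 / 50 = 0.2
U% = 20.00%

20.00


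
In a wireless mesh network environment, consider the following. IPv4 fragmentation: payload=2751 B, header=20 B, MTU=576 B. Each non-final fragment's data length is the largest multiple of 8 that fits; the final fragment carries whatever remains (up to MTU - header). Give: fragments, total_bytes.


Max data per non-final fragment = floor((MTU - header)/8)*8 = floor((576 - 20)/8)*8 = floor(556/8)*8 = 552 B
Final fragment needs no 8-byte alignment: it can carry up to MTU - header = 556 B
Non-final fragments needed = ceil((payload - 556) / 552) = ceil(2195/552) = ceil(3.9764) = 4
Number of fragments = 4 + 1 = 5
Fragment sizes (data): 4 * 552 B + 543 B (last, 543 <= 556 OK)
Total bytes sent = payload + n_frags * header = 2751 + 5*20 = 2751 + 100 = 2851 B

5, 2851


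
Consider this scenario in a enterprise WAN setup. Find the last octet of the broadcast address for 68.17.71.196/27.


Given: IP = 68.17.71.196, prefix = /27
Host bits = 32 - 27 = 5
Network last octet = 196 AND mask = 192
Host part size = 2^5 - 1 = 31
Broadcast last octet = 192 OR 31 = 223

223


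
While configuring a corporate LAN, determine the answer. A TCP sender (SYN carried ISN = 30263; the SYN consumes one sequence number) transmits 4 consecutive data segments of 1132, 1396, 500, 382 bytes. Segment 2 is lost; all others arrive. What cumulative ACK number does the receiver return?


SYN uses sequence number 30263; first data byte = ISN + 1 = 30264.
Segment 1: SEQ = 30264, len = 1132 B, covers [30264, 31395]
Segment 2: SEQ = 31396, len = 1396 B, covers [31396, 32791] [LOST]
Segment 3: SEQ = 32792, len = 500 B, covers [32792, 33291]
Segment 4: SEQ = 33292, len = 382 B, covers [33292, 33673]
In-order data received: bytes [30264, 31395] (segments 1..1).
Segment 2 missing -> gap begins at byte 31396; later segments buffered out of order.
Cumulative ACK = next expected in-order byte = 30264 + 1132 = 31396

31396


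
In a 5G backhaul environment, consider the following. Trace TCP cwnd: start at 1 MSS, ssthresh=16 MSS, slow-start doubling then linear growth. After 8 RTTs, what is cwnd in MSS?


RTT 0: cwnd = 1 MSS (initial)
RTT 1: cwnd = 2 MSS (slow start, doubled)
RTT 2: cwnd = 4 MSS (slow start, doubled)
RTT 3: cwnd = 8 MSS (slow start, doubled)
RTT 4: cwnd = 16 MSS (slow start, doubled)
RTT 5: cwnd = 17 MSS (congestion avoidance, +1)
RTT 6: cwnd = 18 MSS (congestion avoidance, +1)
RTT 7: cwnd = 19 MSS (congestion avoidance, +1)
RTT 8: cwnd = 20 MSS (congestion avoidance, +1)

20


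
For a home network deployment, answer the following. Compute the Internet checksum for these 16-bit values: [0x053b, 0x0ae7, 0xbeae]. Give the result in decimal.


Given words: [0x053b, 0x0ae7, 0xbeae]
Step 1: Sum all words
Raw sum = 1339 + 2791 + 48814 = 52944
One's complement = ~52944 & 0xFFFF = 12591

12591


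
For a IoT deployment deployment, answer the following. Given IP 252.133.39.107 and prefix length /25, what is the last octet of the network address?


Given: IP = 252.133.39.107, prefix = /25
Subnet mask = 255.255.255.128
Last octet of IP: 107
Last octet of mask: 128
Network last octet = 107 AND 128 = 0

0


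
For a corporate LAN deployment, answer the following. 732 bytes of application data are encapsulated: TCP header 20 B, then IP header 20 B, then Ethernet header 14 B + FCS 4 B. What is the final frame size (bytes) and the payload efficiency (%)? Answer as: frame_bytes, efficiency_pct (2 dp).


TCP segment = 732 + 20 = 752 B
IP packet = 752 + 20 = 772 B
Ethernet frame = 772 + 14 + 4 = 790 B
Efficiency = app / frame = 732 / 790 = 0.926582 = 92.6582% -> 92.66% (2 dp)

790, 92.66


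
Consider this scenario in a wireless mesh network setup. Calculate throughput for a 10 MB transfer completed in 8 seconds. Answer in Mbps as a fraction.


Given: file = 10 MB, time = 8 s
File in Mb = 10 * 8 = 80 Mb
Throughput = 80 / 8 Mbps
Throughput = 10 Mbps

10


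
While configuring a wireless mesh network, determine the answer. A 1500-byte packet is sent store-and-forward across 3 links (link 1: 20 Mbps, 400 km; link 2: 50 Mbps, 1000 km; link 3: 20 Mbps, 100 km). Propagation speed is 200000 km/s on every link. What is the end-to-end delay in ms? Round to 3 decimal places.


Packet = 1500 bytes = 12000 bits. Store-and-forward: sum (t_trans + t_prop) per link.
Link 1: t_trans = 12000/(20*10^6) s = 0.6000 ms; t_prop = 400/200000 s = 2.0000 ms; subtotal = 2.6000 ms
Link 2: t_trans = 12000/(50*10^6) s = 0.2400 ms; t_prop = 1000/200000 s = 5.0000 ms; subtotal = 5.2400 ms
Link 3: t_trans = 12000/(20*10^6) s = 0.6000 ms; t_prop = 100/200000 s = 0.5000 ms; subtotal = 1.1000 ms
End-to-end = 2.6000 + 5.2400 + 1.1000 = 8.9400 ms -> 8.940 ms (3 dp)

8.940
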